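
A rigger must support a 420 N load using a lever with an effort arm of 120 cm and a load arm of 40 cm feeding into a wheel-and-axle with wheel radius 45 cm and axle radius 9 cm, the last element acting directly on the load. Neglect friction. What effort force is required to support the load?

Lever MA = effort arm / load arm = 120/40 = 3.
Wheel-and-axle MA = R/r = 45/9 = 5.
Combined ideal MA = 3 × 5 = 15.
Effort = load / MA = 420 / 15 = 28 N.

28 N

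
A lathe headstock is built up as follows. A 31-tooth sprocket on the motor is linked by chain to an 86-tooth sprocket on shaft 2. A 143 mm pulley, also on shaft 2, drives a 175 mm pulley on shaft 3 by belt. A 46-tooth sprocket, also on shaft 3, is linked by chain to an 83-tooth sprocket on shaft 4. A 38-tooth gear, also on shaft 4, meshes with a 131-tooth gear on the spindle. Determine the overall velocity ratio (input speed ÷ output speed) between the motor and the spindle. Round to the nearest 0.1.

Each stage contributes driven/driver: chain 86/31 = 2.7742, belt 175/143 = 1.2238, chain 83/46 = 1.8043, gear mesh 131/38 = 3.4474.
Overall: 2.7742 × 1.2238 × 1.8043 × 3.4474 = 21.118.

21.1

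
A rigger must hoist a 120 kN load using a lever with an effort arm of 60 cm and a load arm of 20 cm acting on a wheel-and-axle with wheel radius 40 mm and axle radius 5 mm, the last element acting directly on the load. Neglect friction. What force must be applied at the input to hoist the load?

5 kN

Lever MA = effort arm / load arm = 60/20 = 3.
Wheel-and-axle MA = R/r = 40/5 = 8.
Combined ideal MA = 3 × 8 = 24.
Effort = load / MA = 120 / 24 = 5 kN.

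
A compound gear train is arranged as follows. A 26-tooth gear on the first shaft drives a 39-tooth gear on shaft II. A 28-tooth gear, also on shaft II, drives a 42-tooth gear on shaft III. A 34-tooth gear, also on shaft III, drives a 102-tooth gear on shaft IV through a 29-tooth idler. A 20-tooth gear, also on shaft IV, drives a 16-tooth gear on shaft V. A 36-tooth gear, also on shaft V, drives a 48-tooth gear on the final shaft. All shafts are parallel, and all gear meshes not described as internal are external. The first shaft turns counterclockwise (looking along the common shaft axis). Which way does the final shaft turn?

counterclockwise

the first shaft → shaft II: external mesh, 1 reversal → CW.
shaft II → shaft III: external mesh, 1 reversal → CCW.
shaft III → shaft IV: driver → idler → driven is 2 external meshes, 2 reversals → CCW.
shaft IV → shaft V: external mesh, 1 reversal → CW.
shaft V → the final shaft: external mesh, 1 reversal → CCW.
6 reversals in total — an even number — so the final shaft turns the same way as the first shaft.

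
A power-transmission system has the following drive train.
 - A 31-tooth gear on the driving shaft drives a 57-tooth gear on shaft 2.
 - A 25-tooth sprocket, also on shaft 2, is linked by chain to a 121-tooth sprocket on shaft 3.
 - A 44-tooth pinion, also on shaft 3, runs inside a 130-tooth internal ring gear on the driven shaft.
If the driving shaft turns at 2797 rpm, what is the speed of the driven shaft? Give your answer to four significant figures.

Gear mesh: ratio = 57/31 = 1.8387, so shaft 2 turns at 2797 / 1.8387 = 1521.2 rpm.
Chain: ratio = 121/25 = 4.84, so shaft 3 turns at 1521.2 / 4.84 = 314.29 rpm.
Internal gear: ratio = 130/44 = 2.9545, so the driven shaft turns at 314.29 / 2.9545 = 106.38 rpm.

106.4 rpm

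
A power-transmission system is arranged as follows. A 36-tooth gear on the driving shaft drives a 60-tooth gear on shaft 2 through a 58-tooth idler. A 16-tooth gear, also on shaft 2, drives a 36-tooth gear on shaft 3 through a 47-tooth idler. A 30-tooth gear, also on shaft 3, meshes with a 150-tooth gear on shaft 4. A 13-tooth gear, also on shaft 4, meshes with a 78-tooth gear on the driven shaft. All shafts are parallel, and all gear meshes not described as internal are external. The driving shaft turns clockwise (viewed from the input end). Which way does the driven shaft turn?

clockwise

the driving shaft → shaft 2: driver → idler → driven is 2 external meshes, 2 reversals → CW.
shaft 2 → shaft 3: driver → idler → driven is 2 external meshes, 2 reversals → CW.
shaft 3 → shaft 4: external mesh, 1 reversal → CCW.
shaft 4 → the driven shaft: external mesh, 1 reversal → CW.
6 reversals in total — an even number — so the driven shaft turns the same way as the driving shaft.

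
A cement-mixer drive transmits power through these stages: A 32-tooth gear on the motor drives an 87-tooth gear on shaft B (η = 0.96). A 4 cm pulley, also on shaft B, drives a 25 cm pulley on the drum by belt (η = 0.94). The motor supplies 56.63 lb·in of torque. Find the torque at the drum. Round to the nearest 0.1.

gear mesh 87/32 = 2.7188 → τ = 56.63·2.7188·0.96 = 147.8 lb·in
belt 25/4 = 6.25 → τ = 147.8·6.25·0.94 = 868.35 lb·in

868.4 lb·in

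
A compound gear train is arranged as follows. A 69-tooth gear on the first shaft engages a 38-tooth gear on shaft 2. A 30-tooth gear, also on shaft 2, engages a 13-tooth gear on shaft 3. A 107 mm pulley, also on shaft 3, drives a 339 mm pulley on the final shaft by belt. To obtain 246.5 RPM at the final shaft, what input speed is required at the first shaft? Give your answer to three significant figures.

186 RPM

Overall ratio R = 0.55072 × 0.43333 × 3.1682 = 0.75609.
Required input speed = output speed × R = 246.5 × 0.75609 = 186.38 RPM.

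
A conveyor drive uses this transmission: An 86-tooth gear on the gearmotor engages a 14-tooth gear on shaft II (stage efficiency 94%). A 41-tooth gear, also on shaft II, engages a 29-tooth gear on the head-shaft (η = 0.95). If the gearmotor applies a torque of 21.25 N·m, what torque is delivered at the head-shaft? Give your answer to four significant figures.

2.185 N·m

After the gear mesh (14/86): 21.25 × 0.16279 × 0.94 = 3.2517 N·m
After the gear mesh (29/41): 3.2517 × 0.70732 × 0.95 = 2.185 N·m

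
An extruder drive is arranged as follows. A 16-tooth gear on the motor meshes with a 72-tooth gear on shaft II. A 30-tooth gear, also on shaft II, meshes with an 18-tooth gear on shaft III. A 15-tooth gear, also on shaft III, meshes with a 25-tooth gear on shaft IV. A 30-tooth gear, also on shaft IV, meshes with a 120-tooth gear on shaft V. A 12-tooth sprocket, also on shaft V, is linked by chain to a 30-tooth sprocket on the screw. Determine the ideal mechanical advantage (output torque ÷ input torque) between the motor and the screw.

45

Each stage contributes driven/driver: gear mesh 72/16 = 4.5, gear mesh 18/30 = 0.6, gear mesh 25/15 = 1.6667, gear mesh 120/30 = 4, chain 30/12 = 2.5.
Overall: 4.5 × 0.6 × 1.6667 × 4 × 2.5 = 45.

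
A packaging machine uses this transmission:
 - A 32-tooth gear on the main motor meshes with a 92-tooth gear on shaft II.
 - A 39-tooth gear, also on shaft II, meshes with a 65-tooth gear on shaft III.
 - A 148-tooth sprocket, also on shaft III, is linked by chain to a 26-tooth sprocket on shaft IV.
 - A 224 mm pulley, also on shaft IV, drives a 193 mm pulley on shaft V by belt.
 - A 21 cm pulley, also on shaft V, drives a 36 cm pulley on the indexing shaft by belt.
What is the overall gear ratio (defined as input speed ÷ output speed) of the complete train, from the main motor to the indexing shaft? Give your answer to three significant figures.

Each stage contributes driven/driver: gear mesh 92/32 = 2.875, gear mesh 65/39 = 1.6667, chain 26/148 = 0.17568, belt 193/224 = 0.86161, belt 36/21 = 1.7143.
Overall: 2.875 × 1.6667 × 0.17568 × 0.86161 × 1.7143 = 1.2433.

1.24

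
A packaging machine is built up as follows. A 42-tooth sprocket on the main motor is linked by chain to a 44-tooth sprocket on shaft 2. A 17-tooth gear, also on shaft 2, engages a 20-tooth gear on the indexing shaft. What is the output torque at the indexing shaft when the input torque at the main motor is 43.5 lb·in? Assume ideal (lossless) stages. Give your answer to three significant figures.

53.6 lb·in

After the chain (44/42): 43.5 × 1.0476 = 45.571 lb·in
After the gear mesh (20/17): 45.571 × 1.1765 = 53.613 lb·in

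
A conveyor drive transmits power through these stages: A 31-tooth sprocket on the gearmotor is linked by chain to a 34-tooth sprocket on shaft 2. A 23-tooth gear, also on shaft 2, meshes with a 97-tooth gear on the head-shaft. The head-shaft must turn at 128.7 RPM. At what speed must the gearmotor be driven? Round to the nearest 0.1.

Overall ratio R = 1.0968 × 4.2174 = 4.6255.
Required input speed = output speed × R = 128.7 × 4.6255 = 595.31 RPM.

595.3 RPM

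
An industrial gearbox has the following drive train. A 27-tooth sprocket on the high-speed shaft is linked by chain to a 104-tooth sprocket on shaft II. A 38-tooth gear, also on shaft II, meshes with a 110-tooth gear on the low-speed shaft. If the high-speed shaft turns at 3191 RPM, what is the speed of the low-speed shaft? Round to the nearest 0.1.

the high-speed shaft → shaft II (chain, 104/27): 3191 ÷ 3.8519 = 828.43 RPM
shaft II → the low-speed shaft (gear mesh, 110/38): 828.43 ÷ 2.8947 = 286.19 RPM

286.2 RPM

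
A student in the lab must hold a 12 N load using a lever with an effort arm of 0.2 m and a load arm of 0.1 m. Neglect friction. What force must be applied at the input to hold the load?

6 N

Lever MA = effort arm / load arm = 0.2/0.1 = 2.
Effort = load / MA = 12 / 2 = 6 N.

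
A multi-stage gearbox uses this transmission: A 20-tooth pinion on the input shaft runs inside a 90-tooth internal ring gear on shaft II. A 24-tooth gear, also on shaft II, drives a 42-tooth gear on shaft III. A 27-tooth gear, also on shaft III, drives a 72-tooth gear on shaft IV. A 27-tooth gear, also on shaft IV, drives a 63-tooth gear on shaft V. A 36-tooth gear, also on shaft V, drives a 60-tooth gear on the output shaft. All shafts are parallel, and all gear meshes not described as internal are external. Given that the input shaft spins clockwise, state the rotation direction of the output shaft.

clockwise

the input shaft → shaft II: internal mesh, same direction → CW.
shaft II → shaft III: external mesh, 1 reversal → CCW.
shaft III → shaft IV: external mesh, 1 reversal → CW.
shaft IV → shaft V: external mesh, 1 reversal → CCW.
shaft V → the output shaft: external mesh, 1 reversal → CW.
4 reversals in total — an even number — so the output shaft turns the same way as the input shaft.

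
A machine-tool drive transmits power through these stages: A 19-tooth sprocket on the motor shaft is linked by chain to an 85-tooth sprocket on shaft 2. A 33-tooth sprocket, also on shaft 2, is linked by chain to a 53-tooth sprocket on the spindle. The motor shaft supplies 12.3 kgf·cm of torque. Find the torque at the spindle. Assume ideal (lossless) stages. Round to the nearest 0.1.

88.4 kgf·cm

After the chain (85/19): 12.3 × 4.4737 = 55.026 kgf·cm
After the chain (53/33): 55.026 × 1.6061 = 88.376 kgf·cm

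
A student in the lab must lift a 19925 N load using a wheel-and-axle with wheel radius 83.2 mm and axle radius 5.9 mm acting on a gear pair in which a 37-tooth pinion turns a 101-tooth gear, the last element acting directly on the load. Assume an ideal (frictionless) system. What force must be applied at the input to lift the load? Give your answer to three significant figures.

518 N

Wheel-and-axle MA = R/r = 83.2/5.9 = 14.102.
Gear pair MA = 101/37 = 2.7297.
Combined ideal MA = 14.102 × 2.7297 = 38.494.
Effort = load / MA = 19925 / 38.494 = 517.62 N.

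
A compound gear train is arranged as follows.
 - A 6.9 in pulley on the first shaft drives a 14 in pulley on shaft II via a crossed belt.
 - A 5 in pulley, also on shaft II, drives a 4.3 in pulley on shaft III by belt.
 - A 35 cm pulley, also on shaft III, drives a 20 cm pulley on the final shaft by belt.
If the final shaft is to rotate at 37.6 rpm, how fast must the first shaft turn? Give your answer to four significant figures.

37.49 rpm

Overall ratio R = 2.029 × 0.86 × 0.57143 = 0.9971.
Required input speed = output speed × R = 37.6 × 0.9971 = 37.491 rpm.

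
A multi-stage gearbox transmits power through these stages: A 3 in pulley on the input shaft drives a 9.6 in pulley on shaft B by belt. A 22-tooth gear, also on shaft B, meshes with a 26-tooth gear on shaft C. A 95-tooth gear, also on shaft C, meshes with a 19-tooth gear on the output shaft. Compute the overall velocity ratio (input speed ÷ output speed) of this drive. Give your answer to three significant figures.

0.756

Each stage contributes driven/driver: belt 9.6/3 = 3.2, gear mesh 26/22 = 1.1818, gear mesh 19/95 = 0.2.
Overall: 3.2 × 1.1818 × 0.2 = 0.75636.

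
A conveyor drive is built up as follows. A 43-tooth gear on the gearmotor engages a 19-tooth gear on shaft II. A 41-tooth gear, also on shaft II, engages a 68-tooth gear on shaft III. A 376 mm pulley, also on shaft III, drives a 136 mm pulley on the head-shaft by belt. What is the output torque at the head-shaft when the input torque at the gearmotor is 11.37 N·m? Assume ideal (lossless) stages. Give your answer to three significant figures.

3.01 N·m

After the gear mesh (19/43): 11.37 × 0.44186 = 5.024 N·m
After the gear mesh (68/41): 5.024 × 1.6585 = 8.3324 N·m
After the belt (136/376): 8.3324 × 0.3617 = 3.0139 N·m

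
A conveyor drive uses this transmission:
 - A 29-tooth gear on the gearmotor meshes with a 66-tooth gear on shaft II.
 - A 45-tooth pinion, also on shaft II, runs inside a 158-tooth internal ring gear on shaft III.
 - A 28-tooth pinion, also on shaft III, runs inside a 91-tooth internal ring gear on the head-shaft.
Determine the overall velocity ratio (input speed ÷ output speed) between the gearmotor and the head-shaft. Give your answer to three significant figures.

Each stage contributes driven/driver: gear mesh 66/29 = 2.2759, internal gear 158/45 = 3.5111, internal gear 91/28 = 3.25.
Overall: 2.2759 × 3.5111 × 3.25 = 25.97.

26.0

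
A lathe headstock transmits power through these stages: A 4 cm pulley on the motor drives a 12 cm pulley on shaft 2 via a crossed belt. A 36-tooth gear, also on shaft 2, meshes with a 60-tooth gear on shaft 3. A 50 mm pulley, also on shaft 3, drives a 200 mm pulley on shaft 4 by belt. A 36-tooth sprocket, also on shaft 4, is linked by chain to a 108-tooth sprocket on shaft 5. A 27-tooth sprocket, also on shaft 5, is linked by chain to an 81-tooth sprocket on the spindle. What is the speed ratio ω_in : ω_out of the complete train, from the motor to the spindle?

Each stage contributes driven/driver: belt 12/4 = 3, gear mesh 60/36 = 1.6667, belt 200/50 = 4, chain 108/36 = 3, chain 81/27 = 3.
Overall: 3 × 1.6667 × 4 × 3 × 3 = 180.

180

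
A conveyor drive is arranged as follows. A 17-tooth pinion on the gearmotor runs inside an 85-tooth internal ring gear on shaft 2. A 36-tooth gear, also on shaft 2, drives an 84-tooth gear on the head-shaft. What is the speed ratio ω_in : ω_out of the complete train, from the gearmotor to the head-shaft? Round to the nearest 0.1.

Each stage contributes driven/driver: internal gear 85/17 = 5, gear mesh 84/36 = 2.3333.
Overall: 5 × 2.3333 = 11.667.

11.7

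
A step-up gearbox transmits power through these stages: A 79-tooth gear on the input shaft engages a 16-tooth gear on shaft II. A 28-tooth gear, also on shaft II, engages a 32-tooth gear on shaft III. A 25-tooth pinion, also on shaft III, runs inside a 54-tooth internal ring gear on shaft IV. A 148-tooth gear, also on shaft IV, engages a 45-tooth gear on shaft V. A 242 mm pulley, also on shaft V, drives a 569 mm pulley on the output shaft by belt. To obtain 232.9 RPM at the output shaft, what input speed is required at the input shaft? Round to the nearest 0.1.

Overall ratio R = 0.20253 × 1.1429 × 2.16 × 0.30405 × 2.3512 = 0.35743.
Required input speed = output speed × R = 232.9 × 0.35743 = 83.245 RPM.

83.2 RPM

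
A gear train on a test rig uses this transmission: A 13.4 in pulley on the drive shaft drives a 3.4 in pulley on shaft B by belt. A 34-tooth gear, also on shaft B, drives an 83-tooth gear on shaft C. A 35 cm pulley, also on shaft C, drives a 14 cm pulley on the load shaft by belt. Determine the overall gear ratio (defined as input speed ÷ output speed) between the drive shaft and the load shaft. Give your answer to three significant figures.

Each stage contributes driven/driver: belt 3.4/13.4 = 0.25373, gear mesh 83/34 = 2.4412, belt 14/35 = 0.4.
Overall: 0.25373 × 2.4412 × 0.4 = 0.24776.

0.248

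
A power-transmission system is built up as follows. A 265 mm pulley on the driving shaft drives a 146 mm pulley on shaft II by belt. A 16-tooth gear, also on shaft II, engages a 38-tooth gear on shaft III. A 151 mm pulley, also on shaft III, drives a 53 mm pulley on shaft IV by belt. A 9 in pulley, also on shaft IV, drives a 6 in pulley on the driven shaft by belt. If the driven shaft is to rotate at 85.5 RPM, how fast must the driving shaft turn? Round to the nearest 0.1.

26.2 RPM

Overall ratio R = 0.55094 × 2.375 × 0.35099 × 0.66667 = 0.30618.
Required input speed = output speed × R = 85.5 × 0.30618 = 26.178 RPM.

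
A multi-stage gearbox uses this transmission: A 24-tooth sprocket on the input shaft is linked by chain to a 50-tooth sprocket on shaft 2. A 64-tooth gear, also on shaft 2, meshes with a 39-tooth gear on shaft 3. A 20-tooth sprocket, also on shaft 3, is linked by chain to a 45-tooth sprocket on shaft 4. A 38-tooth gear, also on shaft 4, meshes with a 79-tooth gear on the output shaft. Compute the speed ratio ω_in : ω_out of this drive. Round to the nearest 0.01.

5.94

Each stage contributes driven/driver: chain 50/24 = 2.0833, gear mesh 39/64 = 0.60938, chain 45/20 = 2.25, gear mesh 79/38 = 2.0789.
Overall: 2.0833 × 0.60938 × 2.25 × 2.0789 = 5.9384.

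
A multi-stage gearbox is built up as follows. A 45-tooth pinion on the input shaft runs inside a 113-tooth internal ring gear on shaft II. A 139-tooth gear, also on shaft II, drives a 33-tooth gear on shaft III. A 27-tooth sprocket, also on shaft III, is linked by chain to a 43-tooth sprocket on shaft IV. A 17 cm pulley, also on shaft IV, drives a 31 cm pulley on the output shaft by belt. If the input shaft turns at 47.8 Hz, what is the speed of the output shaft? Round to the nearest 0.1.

27.6 Hz

internal gear 113/45 = 2.5111 → 47.8/2.5111 = 19.035 Hz
gear mesh 33/139 = 0.23741 → 19.035/0.23741 = 80.179 Hz
chain 43/27 = 1.5926 → 80.179/1.5926 = 50.345 Hz
belt 31/17 = 1.8235 → 50.345/1.8235 = 27.609 Hz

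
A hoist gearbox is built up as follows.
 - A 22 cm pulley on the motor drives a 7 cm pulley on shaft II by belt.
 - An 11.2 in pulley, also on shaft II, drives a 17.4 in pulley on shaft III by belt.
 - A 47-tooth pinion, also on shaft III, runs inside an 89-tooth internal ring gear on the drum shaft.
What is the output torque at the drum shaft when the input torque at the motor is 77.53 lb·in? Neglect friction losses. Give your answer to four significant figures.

72.57 lb·in

Belt: ratio = 7/22 = 0.31818; torque at shaft II = 77.53 × 0.31818 = 24.669 lb·in.
Belt: ratio = 17.4/11.2 = 1.5536; torque at shaft III = 24.669 × 1.5536 = 38.324 lb·in.
Internal gear: ratio = 89/47 = 1.8936; torque at the drum shaft = 38.324 × 1.8936 = 72.572 lb·in.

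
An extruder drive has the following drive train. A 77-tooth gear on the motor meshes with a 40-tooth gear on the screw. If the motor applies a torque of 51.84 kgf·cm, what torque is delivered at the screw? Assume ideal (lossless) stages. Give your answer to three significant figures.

gear mesh 40/77 = 0.51948 → τ = 51.84·0.51948 = 26.93 kgf·cm

26.9 kgf·cm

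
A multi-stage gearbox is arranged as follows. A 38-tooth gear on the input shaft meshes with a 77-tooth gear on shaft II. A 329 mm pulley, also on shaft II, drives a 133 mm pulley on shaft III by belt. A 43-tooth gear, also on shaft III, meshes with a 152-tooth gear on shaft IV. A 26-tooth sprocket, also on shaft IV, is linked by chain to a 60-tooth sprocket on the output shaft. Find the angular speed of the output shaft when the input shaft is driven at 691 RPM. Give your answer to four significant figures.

gear mesh 77/38 = 2.0263 → 691/2.0263 = 341.01 RPM
belt 133/329 = 0.40426 → 341.01/0.40426 = 843.56 RPM
gear mesh 152/43 = 3.5349 → 843.56/3.5349 = 238.64 RPM
chain 60/26 = 2.3077 → 238.64/2.3077 = 103.41 RPM

103.4 RPM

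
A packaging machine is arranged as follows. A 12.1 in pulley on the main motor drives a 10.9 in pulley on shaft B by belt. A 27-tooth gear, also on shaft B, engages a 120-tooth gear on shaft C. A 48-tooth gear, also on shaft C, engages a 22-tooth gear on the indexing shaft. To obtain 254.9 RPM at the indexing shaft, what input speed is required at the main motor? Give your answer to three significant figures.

468 RPM

Overall ratio R = 0.90083 × 4.4444 × 0.45833 = 1.835.
Required input speed = output speed × R = 254.9 × 1.835 = 467.75 RPM.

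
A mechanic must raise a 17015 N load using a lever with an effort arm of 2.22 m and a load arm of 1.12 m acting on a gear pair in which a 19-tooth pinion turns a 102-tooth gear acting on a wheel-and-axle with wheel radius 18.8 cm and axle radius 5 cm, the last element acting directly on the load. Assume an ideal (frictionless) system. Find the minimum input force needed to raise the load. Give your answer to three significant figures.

425 N

Lever MA = effort arm / load arm = 2.22/1.12 = 1.9821.
Gear pair MA = 102/19 = 5.3684.
Wheel-and-axle MA = R/r = 18.8/5 = 3.76.
Combined ideal MA = 1.9821 × 5.3684 × 3.76 = 40.01.
Effort = load / MA = 17015 / 40.01 = 425.27 N.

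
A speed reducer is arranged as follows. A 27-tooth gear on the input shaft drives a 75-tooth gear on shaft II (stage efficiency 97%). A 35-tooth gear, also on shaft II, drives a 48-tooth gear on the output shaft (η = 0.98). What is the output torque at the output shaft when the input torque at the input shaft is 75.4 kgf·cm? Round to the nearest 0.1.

gear mesh 75/27 = 2.7778 → τ = 75.4·2.7778·0.97 = 203.16 kgf·cm
gear mesh 48/35 = 1.3714 → τ = 203.16·1.3714·0.98 = 273.05 kgf·cm

273.0 kgf·cm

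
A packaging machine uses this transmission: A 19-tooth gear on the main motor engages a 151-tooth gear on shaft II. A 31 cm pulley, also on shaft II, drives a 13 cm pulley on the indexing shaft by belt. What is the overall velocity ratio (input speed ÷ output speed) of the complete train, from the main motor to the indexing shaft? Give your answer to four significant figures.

Each stage contributes driven/driver: gear mesh 151/19 = 7.9474, belt 13/31 = 0.41935.
Overall: 7.9474 × 0.41935 = 3.3328.

3.333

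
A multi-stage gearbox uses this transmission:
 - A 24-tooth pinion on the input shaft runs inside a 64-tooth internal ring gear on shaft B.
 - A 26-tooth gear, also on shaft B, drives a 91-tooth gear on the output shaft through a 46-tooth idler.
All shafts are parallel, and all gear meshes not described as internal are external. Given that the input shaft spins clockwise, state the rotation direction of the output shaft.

clockwise

the input shaft → shaft B: internal mesh, same direction → CW.
shaft B → the output shaft: driver → idler → driven is 2 external meshes, 2 reversals → CW.
2 reversals in total — an even number — so the output shaft turns the same way as the input shaft.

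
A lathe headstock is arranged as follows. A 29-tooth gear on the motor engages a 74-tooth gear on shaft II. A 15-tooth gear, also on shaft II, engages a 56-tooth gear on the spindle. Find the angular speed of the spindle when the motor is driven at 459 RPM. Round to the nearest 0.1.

Gear mesh: ratio = 74/29 = 2.5517, so shaft II turns at 459 / 2.5517 = 179.88 RPM.
Gear mesh: ratio = 56/15 = 3.7333, so the spindle turns at 179.88 / 3.7333 = 48.182 RPM.

48.2 RPM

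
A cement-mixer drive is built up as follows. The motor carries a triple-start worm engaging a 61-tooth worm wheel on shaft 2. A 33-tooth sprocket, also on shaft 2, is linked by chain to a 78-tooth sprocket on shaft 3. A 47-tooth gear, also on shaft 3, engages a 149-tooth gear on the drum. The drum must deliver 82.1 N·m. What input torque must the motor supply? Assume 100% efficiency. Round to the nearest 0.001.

0.539 N·m

Overall ratio R = 20.333 × 2.3636 × 3.1702 = 152.36.
Input torque = output torque / R = 82.1 / 152.36 = 0.53885 N·m.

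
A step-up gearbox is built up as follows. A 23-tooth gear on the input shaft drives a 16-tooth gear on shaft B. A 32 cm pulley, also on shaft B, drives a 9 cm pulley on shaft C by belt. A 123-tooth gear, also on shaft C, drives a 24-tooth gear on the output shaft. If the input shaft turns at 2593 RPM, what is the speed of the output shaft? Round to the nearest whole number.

67922 RPM

the input shaft → shaft B (gear mesh, 16/23): 2593 ÷ 0.69565 = 3727.4 RPM
shaft B → shaft C (belt, 9/32): 3727.4 ÷ 0.28125 = 13253 RPM
shaft C → the output shaft (gear mesh, 24/123): 13253 ÷ 0.19512 = 67922 RPM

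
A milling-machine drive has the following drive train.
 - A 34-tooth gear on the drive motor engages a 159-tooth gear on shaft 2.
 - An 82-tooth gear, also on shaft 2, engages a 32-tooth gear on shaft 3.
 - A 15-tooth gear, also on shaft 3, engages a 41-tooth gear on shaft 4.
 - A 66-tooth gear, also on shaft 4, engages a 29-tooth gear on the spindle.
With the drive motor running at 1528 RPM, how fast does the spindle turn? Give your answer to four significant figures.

697.1 RPM

the drive motor → shaft 2 (gear mesh, 159/34): 1528 ÷ 4.6765 = 326.74 RPM
shaft 2 → shaft 3 (gear mesh, 32/82): 326.74 ÷ 0.39024 = 837.28 RPM
shaft 3 → shaft 4 (gear mesh, 41/15): 837.28 ÷ 2.7333 = 306.32 RPM
shaft 4 → the spindle (gear mesh, 29/66): 306.32 ÷ 0.43939 = 697.14 RPM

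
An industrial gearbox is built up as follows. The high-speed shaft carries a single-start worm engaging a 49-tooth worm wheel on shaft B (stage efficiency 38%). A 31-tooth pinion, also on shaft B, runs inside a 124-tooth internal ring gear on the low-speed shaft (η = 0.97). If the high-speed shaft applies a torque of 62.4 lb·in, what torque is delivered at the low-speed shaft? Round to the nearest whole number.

4508 lb·in

Worm: ratio = 49/1 = 49; torque at shaft B = 62.4 × 49 × 0.38 = 1161.9 lb·in.
Internal gear: ratio = 124/31 = 4; torque at the low-speed shaft = 1161.9 × 4 × 0.97 = 4508.1 lb·in.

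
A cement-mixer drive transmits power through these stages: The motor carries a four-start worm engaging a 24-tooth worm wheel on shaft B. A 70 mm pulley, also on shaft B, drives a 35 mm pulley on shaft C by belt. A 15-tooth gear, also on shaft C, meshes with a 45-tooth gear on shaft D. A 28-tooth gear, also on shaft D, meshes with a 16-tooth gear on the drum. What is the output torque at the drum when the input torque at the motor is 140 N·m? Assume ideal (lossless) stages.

720 N·m

Worm: ratio = 24/4 = 6; torque at shaft B = 140 × 6 = 840 N·m.
Belt: ratio = 35/70 = 0.5; torque at shaft C = 840 × 0.5 = 420 N·m.
Gear mesh: ratio = 45/15 = 3; torque at shaft D = 420 × 3 = 1260 N·m.
Gear mesh: ratio = 16/28 = 0.57143; torque at the drum = 1260 × 0.57143 = 720 N·m.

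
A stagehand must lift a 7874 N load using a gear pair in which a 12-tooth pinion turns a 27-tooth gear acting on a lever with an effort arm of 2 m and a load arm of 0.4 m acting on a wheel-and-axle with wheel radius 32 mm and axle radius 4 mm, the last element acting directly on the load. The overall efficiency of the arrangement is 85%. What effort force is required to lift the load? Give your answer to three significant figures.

Gear pair MA = 27/12 = 2.25.
Lever MA = effort arm / load arm = 2/0.4 = 5.
Wheel-and-axle MA = R/r = 32/4 = 8.
Combined ideal MA = 2.25 × 5 × 8 = 90.
Actual MA = 90 × 0.85 = 76.5.
Effort = load / actual MA = 7874 / 76.5 = 102.93 N.

103 N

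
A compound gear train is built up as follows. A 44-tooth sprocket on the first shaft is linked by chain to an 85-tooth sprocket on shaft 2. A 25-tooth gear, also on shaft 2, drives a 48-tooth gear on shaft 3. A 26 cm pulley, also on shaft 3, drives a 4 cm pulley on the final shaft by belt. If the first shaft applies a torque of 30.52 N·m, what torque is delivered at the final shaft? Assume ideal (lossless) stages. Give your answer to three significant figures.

Chain: ratio = 85/44 = 1.9318; torque at shaft 2 = 30.52 × 1.9318 = 58.959 N·m.
Gear mesh: ratio = 48/25 = 1.92; torque at shaft 3 = 58.959 × 1.92 = 113.2 N·m.
Belt: ratio = 4/26 = 0.15385; torque at the final shaft = 113.2 × 0.15385 = 17.416 N·m.

17.4 N·m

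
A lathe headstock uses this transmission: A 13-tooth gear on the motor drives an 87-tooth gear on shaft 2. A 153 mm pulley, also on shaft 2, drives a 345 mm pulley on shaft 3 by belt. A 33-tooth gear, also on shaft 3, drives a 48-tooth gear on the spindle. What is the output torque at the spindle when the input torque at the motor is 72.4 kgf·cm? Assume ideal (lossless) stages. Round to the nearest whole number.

1589 kgf·cm

Gear mesh: ratio = 87/13 = 6.6923; torque at shaft 2 = 72.4 × 6.6923 = 484.52 kgf·cm.
Belt: ratio = 345/153 = 2.2549; torque at shaft 3 = 484.52 × 2.2549 = 1092.6 kgf·cm.
Gear mesh: ratio = 48/33 = 1.4545; torque at the spindle = 1092.6 × 1.4545 = 1589.2 kgf·cm.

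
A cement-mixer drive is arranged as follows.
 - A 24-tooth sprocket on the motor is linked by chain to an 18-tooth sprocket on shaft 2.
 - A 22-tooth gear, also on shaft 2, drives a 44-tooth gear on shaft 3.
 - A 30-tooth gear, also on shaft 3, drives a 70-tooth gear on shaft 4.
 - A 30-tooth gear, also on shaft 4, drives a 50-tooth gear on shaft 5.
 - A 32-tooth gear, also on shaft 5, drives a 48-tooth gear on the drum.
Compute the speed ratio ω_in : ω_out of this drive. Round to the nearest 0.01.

8.75

Each stage contributes driven/driver: chain 18/24 = 0.75, gear mesh 44/22 = 2, gear mesh 70/30 = 2.3333, gear mesh 50/30 = 1.6667, gear mesh 48/32 = 1.5.
Overall: 0.75 × 2 × 2.3333 × 1.6667 × 1.5 = 8.75.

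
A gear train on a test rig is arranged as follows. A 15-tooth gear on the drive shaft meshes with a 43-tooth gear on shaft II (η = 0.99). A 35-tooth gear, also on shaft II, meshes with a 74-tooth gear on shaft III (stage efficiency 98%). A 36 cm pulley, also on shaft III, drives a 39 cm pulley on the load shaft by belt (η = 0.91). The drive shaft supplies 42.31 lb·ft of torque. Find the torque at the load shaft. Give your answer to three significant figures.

245 lb·ft

After the gear mesh (43/15): 42.31 × 2.8667 × 0.99 = 120.08 lb·ft
After the gear mesh (74/35): 120.08 × 2.1143 × 0.98 = 248.8 lb·ft
After the belt (39/36): 248.8 × 1.0833 × 0.91 = 245.27 lb·ft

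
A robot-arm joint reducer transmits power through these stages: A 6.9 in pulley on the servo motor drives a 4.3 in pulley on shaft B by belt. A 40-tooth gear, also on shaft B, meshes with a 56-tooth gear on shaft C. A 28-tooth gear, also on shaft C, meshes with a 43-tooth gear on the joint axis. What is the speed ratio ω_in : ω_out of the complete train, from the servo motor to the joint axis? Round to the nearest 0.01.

1.34

Each stage contributes driven/driver: belt 4.3/6.9 = 0.62319, gear mesh 56/40 = 1.4, gear mesh 43/28 = 1.5357.
Overall: 0.62319 × 1.4 × 1.5357 = 1.3399.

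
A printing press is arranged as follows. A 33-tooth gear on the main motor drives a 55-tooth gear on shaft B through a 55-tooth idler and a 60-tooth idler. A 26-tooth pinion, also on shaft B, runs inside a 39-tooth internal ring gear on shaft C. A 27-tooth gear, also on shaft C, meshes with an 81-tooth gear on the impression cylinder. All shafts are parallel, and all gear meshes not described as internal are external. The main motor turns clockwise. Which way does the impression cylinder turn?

the main motor → shaft B: driver → idler → idler → driven is 3 external meshes, 3 reversals → CCW.
shaft B → shaft C: internal mesh, same direction → CCW.
shaft C → the impression cylinder: external mesh, 1 reversal → CW.
4 reversals in total — an even number — so the impression cylinder turns the same way as the main motor.

clockwise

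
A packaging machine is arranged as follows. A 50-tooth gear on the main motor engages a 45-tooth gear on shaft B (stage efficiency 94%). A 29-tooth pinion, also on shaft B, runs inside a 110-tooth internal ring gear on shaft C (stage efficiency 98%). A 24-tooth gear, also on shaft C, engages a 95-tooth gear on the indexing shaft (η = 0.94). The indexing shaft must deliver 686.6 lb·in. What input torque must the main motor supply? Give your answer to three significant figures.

Overall ratio R = 0.9 × 3.7931 × 3.9583 = 13.513; overall efficiency η = 0.94 × 0.98 × 0.94 = 0.8659.
Input torque = output torque / (R × η) = 686.6 / (13.513 × 0.8659) = 58.678 lb·in.

58.7 lb·in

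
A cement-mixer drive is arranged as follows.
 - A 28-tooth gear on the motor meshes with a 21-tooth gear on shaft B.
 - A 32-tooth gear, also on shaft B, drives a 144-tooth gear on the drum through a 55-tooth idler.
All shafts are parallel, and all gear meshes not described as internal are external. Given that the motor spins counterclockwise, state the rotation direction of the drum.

the motor → shaft B: external mesh, 1 reversal → CW.
shaft B → the drum: driver → idler → driven is 2 external meshes, 2 reversals → CW.
3 reversals in total — an odd number — so the drum turns opposite to the motor.

clockwise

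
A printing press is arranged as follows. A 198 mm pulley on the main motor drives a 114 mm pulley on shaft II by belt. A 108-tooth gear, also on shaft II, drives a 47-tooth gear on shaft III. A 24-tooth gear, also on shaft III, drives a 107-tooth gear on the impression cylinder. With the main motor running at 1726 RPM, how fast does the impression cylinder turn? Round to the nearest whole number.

1545 RPM

Belt: ratio = 114/198 = 0.57576, so shaft II turns at 1726 / 0.57576 = 2997.8 RPM.
Gear mesh: ratio = 47/108 = 0.43519, so shaft III turns at 2997.8 / 0.43519 = 6888.5 RPM.
Gear mesh: ratio = 107/24 = 4.4583, so the impression cylinder turns at 6888.5 / 4.4583 = 1545.1 RPM.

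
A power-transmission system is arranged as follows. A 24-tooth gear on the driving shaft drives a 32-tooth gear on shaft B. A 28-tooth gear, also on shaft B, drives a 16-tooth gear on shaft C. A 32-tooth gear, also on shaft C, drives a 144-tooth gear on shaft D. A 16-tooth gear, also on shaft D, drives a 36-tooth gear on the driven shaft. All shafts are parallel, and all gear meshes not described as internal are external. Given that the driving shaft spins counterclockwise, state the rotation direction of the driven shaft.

counterclockwise

the driving shaft → shaft B: external mesh, 1 reversal → CW.
shaft B → shaft C: external mesh, 1 reversal → CCW.
shaft C → shaft D: external mesh, 1 reversal → CW.
shaft D → the driven shaft: external mesh, 1 reversal → CCW.
4 reversals in total — an even number — so the driven shaft turns the same way as the driving shaft.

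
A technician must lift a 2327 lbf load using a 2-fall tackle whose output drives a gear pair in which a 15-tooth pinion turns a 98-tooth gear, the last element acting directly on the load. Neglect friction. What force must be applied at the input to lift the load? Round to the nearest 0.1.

178.1 lbf

Block-and-tackle MA = number of supporting rope parts = 2.
Gear pair MA = 98/15 = 6.5333.
Combined ideal MA = 2 × 6.5333 = 13.067.
Effort = load / MA = 2327 / 13.067 = 178.09 lbf.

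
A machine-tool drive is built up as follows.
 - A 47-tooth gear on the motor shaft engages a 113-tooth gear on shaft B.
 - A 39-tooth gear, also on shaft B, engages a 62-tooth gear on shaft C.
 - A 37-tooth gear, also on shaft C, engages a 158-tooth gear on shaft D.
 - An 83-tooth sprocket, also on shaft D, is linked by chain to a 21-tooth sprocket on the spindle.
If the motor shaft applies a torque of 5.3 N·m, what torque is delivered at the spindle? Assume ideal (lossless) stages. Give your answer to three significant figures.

gear mesh 113/47 = 2.4043 → τ = 5.3·2.4043 = 12.743 N·m
gear mesh 62/39 = 1.5897 → τ = 12.743·1.5897 = 20.257 N·m
gear mesh 158/37 = 4.2703 → τ = 20.257·4.2703 = 86.505 N·m
chain 21/83 = 0.25301 → τ = 86.505·0.25301 = 21.887 N·m

21.9 N·m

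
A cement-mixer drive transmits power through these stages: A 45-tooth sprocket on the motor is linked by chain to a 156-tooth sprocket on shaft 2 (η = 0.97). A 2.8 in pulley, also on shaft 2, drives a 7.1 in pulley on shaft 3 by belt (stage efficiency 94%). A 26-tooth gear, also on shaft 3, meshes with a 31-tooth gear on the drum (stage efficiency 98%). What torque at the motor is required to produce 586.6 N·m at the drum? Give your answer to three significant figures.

62.6 N·m

Overall ratio R = 3.4667 × 2.5357 × 1.1923 = 10.481; overall efficiency η = 0.97 × 0.94 × 0.98 = 0.8936.
Input torque = output torque / (R × η) = 586.6 / (10.481 × 0.8936) = 62.635 N·m.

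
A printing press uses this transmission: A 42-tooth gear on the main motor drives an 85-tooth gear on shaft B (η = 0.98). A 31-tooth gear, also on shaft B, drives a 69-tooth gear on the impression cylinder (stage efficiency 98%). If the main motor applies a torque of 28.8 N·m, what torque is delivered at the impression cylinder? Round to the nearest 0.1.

124.6 N·m

After the gear mesh (85/42): 28.8 × 2.0238 × 0.98 = 57.12 N·m
After the gear mesh (69/31): 57.12 × 2.2258 × 0.98 = 124.6 N·m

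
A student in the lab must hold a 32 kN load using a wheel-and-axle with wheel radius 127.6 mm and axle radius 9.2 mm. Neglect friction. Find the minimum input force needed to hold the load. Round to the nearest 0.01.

2.31 kN

Wheel-and-axle MA = R/r = 127.6/9.2 = 13.87.
Effort = load / MA = 32 / 13.87 = 2.3072 kN.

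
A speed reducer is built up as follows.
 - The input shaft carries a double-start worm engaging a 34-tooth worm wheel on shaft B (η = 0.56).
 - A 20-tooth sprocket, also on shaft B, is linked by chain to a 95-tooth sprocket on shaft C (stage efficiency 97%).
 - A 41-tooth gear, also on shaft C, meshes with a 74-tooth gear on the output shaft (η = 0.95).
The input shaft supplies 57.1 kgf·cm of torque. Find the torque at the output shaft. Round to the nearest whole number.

worm 34/2 = 17 → τ = 57.1·17·0.56 = 543.59 kgf·cm
chain 95/20 = 4.75 → τ = 543.59·4.75·0.97 = 2504.6 kgf·cm
gear mesh 74/41 = 1.8049 → τ = 2504.6·1.8049·0.95 = 4294.5 kgf·cm

4294 kgf·cm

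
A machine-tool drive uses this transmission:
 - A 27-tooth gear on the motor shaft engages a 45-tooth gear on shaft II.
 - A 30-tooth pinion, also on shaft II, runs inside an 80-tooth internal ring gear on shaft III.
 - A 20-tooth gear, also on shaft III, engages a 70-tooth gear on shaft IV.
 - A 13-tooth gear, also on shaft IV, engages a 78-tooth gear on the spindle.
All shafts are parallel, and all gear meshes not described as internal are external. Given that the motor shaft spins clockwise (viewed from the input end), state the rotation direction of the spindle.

counterclockwise

the motor shaft → shaft II: external mesh, 1 reversal → CCW.
shaft II → shaft III: internal mesh, same direction → CCW.
shaft III → shaft IV: external mesh, 1 reversal → CW.
shaft IV → the spindle: external mesh, 1 reversal → CCW.
3 reversals in total — an odd number — so the spindle turns opposite to the motor shaft.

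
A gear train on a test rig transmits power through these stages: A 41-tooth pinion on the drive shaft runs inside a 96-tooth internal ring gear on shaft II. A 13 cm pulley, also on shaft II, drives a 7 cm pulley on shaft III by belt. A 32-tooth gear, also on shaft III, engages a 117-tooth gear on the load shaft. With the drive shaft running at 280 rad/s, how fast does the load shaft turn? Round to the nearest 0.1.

60.7 rad/s

internal gear 96/41 = 2.3415 → 280/2.3415 = 119.58 rad/s
belt 7/13 = 0.53846 → 119.58/0.53846 = 222.08 rad/s
gear mesh 117/32 = 3.6562 → 222.08/3.6562 = 60.741 rad/s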